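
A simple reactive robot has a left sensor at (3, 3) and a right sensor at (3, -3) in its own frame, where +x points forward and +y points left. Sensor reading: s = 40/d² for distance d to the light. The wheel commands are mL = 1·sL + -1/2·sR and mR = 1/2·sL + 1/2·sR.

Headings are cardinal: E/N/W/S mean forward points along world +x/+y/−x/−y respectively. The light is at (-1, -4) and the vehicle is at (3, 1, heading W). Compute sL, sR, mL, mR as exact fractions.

left sensor world pos  = (0, -2); dL² = 5
right sensor world pos = (0, 4); dR² = 65
sL = 40/5 = 8
sR = 40/65 = 8/13
mL = 1·sL + -1/2·sR = 100/13
mR = 1/2·sL + 1/2·sR = 56/13

8 8/13 100/13 56/13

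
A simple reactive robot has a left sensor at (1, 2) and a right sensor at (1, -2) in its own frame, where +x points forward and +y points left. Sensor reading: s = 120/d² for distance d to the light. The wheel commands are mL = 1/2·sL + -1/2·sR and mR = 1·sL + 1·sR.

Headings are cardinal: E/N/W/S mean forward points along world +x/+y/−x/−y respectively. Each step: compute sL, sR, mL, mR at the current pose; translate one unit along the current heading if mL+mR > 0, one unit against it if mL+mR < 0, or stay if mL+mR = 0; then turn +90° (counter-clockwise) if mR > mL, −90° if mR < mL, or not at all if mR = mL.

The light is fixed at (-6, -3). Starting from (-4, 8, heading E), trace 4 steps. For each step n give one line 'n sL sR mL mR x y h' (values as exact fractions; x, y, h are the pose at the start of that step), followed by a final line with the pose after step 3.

0 60/89 4/3 -88/267 536/267 -4 8 E
1 24/29 120/169 288/4901 7536/4901 -3 8 N
2 15/13 3/5 18/65 114/65 -3 9 W
3 120/137 120/121 -960/16577 30960/16577 -4 9 S
final -4 8 E

n=0: pose=(-4,8,E); sL=60/89, sR=4/3; mL=-88/267, mR=536/267; mL+mR=448/267 → advance +1; mR−mL=208/89 → turn +1·90°
n=1: pose=(-3,8,N); sL=24/29, sR=120/169; mL=288/4901, mR=7536/4901; mL+mR=7824/4901 → advance +1; mR−mL=7248/4901 → turn +1·90°
n=2: pose=(-3,9,W); sL=15/13, sR=3/5; mL=18/65, mR=114/65; mL+mR=132/65 → advance +1; mR−mL=96/65 → turn +1·90°
n=3: pose=(-4,9,S); sL=120/137, sR=120/121; mL=-960/16577, mR=30960/16577; mL+mR=30000/16577 → advance +1; mR−mL=31920/16577 → turn +1·90°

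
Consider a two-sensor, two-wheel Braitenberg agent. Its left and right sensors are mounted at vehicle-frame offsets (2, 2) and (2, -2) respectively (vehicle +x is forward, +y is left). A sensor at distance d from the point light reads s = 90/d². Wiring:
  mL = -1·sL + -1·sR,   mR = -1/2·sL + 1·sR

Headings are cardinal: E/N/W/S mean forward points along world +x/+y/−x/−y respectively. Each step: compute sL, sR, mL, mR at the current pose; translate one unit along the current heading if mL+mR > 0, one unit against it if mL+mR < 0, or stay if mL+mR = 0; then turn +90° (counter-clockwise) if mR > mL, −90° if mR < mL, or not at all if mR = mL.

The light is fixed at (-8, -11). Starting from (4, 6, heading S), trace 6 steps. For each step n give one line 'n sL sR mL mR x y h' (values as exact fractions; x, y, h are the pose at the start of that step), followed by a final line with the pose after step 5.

0 90/421 18/65 -13428/27365 4653/27365 4 6 S
1 45/298 45/226 -5895/16837 8325/67348 4 7 E
2 90/481 90/569 -94500/273689 17685/273689 3 7 N
3 5/17 45/221 -110/221 25/442 3 6 W
4 90/421 18/65 -13428/27365 4653/27365 4 6 S
5 45/298 45/226 -5895/16837 8325/67348 4 7 E
final 3 7 N

n=0: pose=(4,6,S); sL=90/421, sR=18/65; mL=-13428/27365, mR=4653/27365; mL+mR=-135/421 → advance -1; mR−mL=18081/27365 → turn +1·90°
n=1: pose=(4,7,E); sL=45/298, sR=45/226; mL=-5895/16837, mR=8325/67348; mL+mR=-135/596 → advance -1; mR−mL=31905/67348 → turn +1·90°
n=2: pose=(3,7,N); sL=90/481, sR=90/569; mL=-94500/273689, mR=17685/273689; mL+mR=-135/481 → advance -1; mR−mL=112185/273689 → turn +1·90°
n=3: pose=(3,6,W); sL=5/17, sR=45/221; mL=-110/221, mR=25/442; mL+mR=-15/34 → advance -1; mR−mL=245/442 → turn +1·90°
n=4: pose=(4,6,S); sL=90/421, sR=18/65; mL=-13428/27365, mR=4653/27365; mL+mR=-135/421 → advance -1; mR−mL=18081/27365 → turn +1·90°
n=5: pose=(4,7,E); sL=45/298, sR=45/226; mL=-5895/16837, mR=8325/67348; mL+mR=-135/596 → advance -1; mR−mL=31905/67348 → turn +1·90°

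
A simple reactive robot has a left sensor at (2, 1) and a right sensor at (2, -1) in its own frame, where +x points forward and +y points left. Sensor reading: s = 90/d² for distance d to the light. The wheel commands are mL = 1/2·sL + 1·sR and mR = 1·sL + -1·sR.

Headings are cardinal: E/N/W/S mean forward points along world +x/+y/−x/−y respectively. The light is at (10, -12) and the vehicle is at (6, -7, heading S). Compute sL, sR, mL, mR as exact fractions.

left sensor world pos  = (7, -9); dL² = 18
right sensor world pos = (5, -9); dR² = 34
sL = 90/18 = 5
sR = 90/34 = 45/17
mL = 1/2·sL + 1·sR = 175/34
mR = 1·sL + -1·sR = 40/17

5 45/17 175/34 40/17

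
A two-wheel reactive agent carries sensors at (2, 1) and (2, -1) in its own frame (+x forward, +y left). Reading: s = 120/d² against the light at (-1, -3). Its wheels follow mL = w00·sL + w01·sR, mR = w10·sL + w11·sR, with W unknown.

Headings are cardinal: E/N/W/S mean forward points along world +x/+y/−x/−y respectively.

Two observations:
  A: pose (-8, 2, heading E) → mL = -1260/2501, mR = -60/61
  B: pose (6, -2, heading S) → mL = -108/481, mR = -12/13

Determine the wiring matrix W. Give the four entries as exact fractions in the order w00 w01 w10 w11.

obs A: pose=(-8,2,E) → sL=120/61, sR=120/41, mL=-1260/2501, mR=-60/61
obs B: pose=(6,-2,S) → sL=24/13, sR=120/37, mL=-108/481, mR=-12/13
sensor matrix S = [[120/61, 120/41], [24/13, 120/37]]; det S = 1175040/1202981
solve [mL_A; mL_B] = S·[w00; w01] and [mR_A; mR_B] = S·[w10; w11]:
  w00 = -1, w01 = 1/2, w10 = -1/2, w11 = 0

-1 1/2 -1/2 0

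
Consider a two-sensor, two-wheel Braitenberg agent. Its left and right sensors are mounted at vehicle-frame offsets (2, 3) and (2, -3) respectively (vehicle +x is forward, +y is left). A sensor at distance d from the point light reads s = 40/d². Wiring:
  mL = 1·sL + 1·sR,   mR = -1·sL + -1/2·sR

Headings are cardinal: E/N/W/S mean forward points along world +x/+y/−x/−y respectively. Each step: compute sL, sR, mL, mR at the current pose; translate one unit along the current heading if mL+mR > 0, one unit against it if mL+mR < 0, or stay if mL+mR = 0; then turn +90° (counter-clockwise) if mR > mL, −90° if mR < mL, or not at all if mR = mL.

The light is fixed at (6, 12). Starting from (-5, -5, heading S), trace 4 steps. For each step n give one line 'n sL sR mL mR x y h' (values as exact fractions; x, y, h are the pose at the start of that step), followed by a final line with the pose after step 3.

0 8/85 40/557 7856/47345 -6156/47345 -5 -5 S
1 4/61 20/197 2008/12017 -1398/12017 -5 -6 W
2 40/481 40/337 32720/162097 -23100/162097 -6 -6 N
3 5/37 2/25 199/925 -162/925 -6 -5 E
final -5 -5 S

n=0: pose=(-5,-5,S); sL=8/85, sR=40/557; mL=7856/47345, mR=-6156/47345; mL+mR=20/557 → advance +1; mR−mL=-14012/47345 → turn -1·90°
n=1: pose=(-5,-6,W); sL=4/61, sR=20/197; mL=2008/12017, mR=-1398/12017; mL+mR=10/197 → advance +1; mR−mL=-3406/12017 → turn -1·90°
n=2: pose=(-6,-6,N); sL=40/481, sR=40/337; mL=32720/162097, mR=-23100/162097; mL+mR=20/337 → advance +1; mR−mL=-55820/162097 → turn -1·90°
n=3: pose=(-6,-5,E); sL=5/37, sR=2/25; mL=199/925, mR=-162/925; mL+mR=1/25 → advance +1; mR−mL=-361/925 → turn -1·90°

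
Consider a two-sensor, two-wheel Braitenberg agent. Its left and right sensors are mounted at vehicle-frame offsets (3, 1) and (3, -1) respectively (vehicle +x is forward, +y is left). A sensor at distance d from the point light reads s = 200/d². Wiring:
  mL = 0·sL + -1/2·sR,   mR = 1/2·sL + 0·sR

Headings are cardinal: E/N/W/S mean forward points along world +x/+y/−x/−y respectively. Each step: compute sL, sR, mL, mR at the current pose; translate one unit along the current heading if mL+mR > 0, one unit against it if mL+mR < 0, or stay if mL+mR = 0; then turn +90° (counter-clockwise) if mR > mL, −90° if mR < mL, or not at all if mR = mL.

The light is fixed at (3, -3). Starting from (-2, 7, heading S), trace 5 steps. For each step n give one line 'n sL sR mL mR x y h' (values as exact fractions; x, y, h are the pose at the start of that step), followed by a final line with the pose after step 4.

0 40/13 40/17 -20/17 20/13 -2 7 S
1 25/13 50/17 -25/17 25/26 -2 6 E
2 200/193 200/169 -100/169 100/193 -3 6 N
3 20/13 100/81 -50/81 10/13 -3 5 W
4 200/61 200/89 -100/89 100/61 -4 5 S
final -4 4 E

n=0: pose=(-2,7,S); sL=40/13, sR=40/17; mL=-20/17, mR=20/13; mL+mR=80/221 → advance +1; mR−mL=600/221 → turn +1·90°
n=1: pose=(-2,6,E); sL=25/13, sR=50/17; mL=-25/17, mR=25/26; mL+mR=-225/442 → advance -1; mR−mL=1075/442 → turn +1·90°
n=2: pose=(-3,6,N); sL=200/193, sR=200/169; mL=-100/169, mR=100/193; mL+mR=-2400/32617 → advance -1; mR−mL=36200/32617 → turn +1·90°
n=3: pose=(-3,5,W); sL=20/13, sR=100/81; mL=-50/81, mR=10/13; mL+mR=160/1053 → advance +1; mR−mL=1460/1053 → turn +1·90°
n=4: pose=(-4,5,S); sL=200/61, sR=200/89; mL=-100/89, mR=100/61; mL+mR=2800/5429 → advance +1; mR−mL=15000/5429 → turn +1·90°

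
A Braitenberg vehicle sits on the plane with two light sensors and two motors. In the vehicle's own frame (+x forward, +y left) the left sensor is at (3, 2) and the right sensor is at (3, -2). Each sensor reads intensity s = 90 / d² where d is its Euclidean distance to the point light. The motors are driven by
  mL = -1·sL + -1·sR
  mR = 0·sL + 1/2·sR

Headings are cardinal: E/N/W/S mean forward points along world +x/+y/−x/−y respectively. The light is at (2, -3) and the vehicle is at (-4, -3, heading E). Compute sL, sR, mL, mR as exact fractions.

90/13 90/13 -180/13 45/13

left sensor world pos  = (-1, -1); dL² = 13
right sensor world pos = (-1, -5); dR² = 13
sL = 90/13 = 90/13
sR = 90/13 = 90/13
mL = -1·sL + -1·sR = -180/13
mR = 0·sL + 1/2·sR = 45/13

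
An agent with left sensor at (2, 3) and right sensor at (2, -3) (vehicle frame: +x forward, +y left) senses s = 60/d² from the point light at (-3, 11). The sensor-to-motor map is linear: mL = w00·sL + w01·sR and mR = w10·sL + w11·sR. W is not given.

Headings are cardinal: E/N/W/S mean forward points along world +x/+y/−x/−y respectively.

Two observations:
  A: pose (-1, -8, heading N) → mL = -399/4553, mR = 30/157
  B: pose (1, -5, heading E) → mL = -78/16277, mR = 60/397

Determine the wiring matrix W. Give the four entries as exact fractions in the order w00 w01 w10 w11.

1/2 -1 0 1

obs A: pose=(-1,-8,N) → sL=6/29, sR=30/157, mL=-399/4553, mR=30/157
obs B: pose=(1,-5,E) → sL=12/41, sR=60/397, mL=-78/16277, mR=60/397
sensor matrix S = [[6/29, 30/157], [12/41, 60/397]]; det S = -1827360/74109181
solve [mL_A; mL_B] = S·[w00; w01] and [mR_A; mR_B] = S·[w10; w11]:
  w00 = 1/2, w01 = -1, w10 = 0, w11 = 1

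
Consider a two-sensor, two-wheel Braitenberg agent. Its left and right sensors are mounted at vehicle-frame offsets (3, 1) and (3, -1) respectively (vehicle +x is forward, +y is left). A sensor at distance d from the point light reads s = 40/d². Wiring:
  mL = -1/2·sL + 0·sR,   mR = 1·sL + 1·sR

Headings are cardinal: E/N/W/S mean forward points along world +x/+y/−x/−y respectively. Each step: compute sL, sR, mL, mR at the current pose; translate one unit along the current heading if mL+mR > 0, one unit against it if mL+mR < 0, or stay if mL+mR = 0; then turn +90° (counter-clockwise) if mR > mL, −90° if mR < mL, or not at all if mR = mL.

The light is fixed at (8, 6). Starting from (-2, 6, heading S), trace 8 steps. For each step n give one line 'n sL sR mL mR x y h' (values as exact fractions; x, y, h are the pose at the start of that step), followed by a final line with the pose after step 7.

0 4/9 4/13 -2/9 88/117 -2 6 S
1 40/49 40/53 -20/49 4080/2597 -2 5 E
2 5/13 10/17 -5/26 215/221 -1 5 N
3 8/29 8/29 -4/29 16/29 -1 6 W
4 4/9 4/13 -2/9 88/117 -2 6 S
5 40/49 40/53 -20/49 4080/2597 -2 5 E
6 5/13 10/17 -5/26 215/221 -1 5 N
7 8/29 8/29 -4/29 16/29 -1 6 W
final -2 6 S

n=0: pose=(-2,6,S); sL=4/9, sR=4/13; mL=-2/9, mR=88/117; mL+mR=62/117 → advance +1; mR−mL=38/39 → turn +1·90°
n=1: pose=(-2,5,E); sL=40/49, sR=40/53; mL=-20/49, mR=4080/2597; mL+mR=3020/2597 → advance +1; mR−mL=5140/2597 → turn +1·90°
n=2: pose=(-1,5,N); sL=5/13, sR=10/17; mL=-5/26, mR=215/221; mL+mR=345/442 → advance +1; mR−mL=515/442 → turn +1·90°
n=3: pose=(-1,6,W); sL=8/29, sR=8/29; mL=-4/29, mR=16/29; mL+mR=12/29 → advance +1; mR−mL=20/29 → turn +1·90°
n=4: pose=(-2,6,S); sL=4/9, sR=4/13; mL=-2/9, mR=88/117; mL+mR=62/117 → advance +1; mR−mL=38/39 → turn +1·90°
n=5: pose=(-2,5,E); sL=40/49, sR=40/53; mL=-20/49, mR=4080/2597; mL+mR=3020/2597 → advance +1; mR−mL=5140/2597 → turn +1·90°
n=6: pose=(-1,5,N); sL=5/13, sR=10/17; mL=-5/26, mR=215/221; mL+mR=345/442 → advance +1; mR−mL=515/442 → turn +1·90°
n=7: pose=(-1,6,W); sL=8/29, sR=8/29; mL=-4/29, mR=16/29; mL+mR=12/29 → advance +1; mR−mL=20/29 → turn +1·90°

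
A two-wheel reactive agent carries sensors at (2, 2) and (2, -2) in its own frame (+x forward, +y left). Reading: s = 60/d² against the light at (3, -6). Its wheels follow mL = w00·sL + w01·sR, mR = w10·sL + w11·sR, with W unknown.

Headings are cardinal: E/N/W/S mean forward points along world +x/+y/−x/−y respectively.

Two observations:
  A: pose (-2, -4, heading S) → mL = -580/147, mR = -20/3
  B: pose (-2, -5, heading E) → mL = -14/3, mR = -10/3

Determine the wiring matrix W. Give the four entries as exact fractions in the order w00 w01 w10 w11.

obs A: pose=(-2,-4,S) → sL=20/3, sR=60/49, mL=-580/147, mR=-20/3
obs B: pose=(-2,-5,E) → sL=10/3, sR=6, mL=-14/3, mR=-10/3
sensor matrix S = [[20/3, 60/49], [10/3, 6]]; det S = 1760/49
solve [mL_A; mL_B] = S·[w00; w01] and [mR_A; mR_B] = S·[w10; w11]:
  w00 = -1/2, w01 = -1/2, w10 = -1, w11 = 0

-1/2 -1/2 -1 0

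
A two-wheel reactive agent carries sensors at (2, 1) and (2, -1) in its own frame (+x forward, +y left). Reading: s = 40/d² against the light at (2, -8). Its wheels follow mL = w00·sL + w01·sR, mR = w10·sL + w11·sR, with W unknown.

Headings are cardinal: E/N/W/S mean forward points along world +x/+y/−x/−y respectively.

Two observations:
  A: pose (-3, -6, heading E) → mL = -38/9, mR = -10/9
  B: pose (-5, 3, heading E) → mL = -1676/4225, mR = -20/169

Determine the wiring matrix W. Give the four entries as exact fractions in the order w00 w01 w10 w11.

obs A: pose=(-3,-6,E) → sL=20/9, sR=4, mL=-38/9, mR=-10/9
obs B: pose=(-5,3,E) → sL=40/169, sR=8/25, mL=-1676/4225, mR=-20/169
sensor matrix S = [[20/9, 4], [40/169, 8/25]]; det S = -1792/7605
solve [mL_A; mL_B] = S·[w00; w01] and [mR_A; mR_B] = S·[w10; w11]:
  w00 = -1, w01 = -1/2, w10 = -1/2, w11 = 0

-1 -1/2 -1/2 0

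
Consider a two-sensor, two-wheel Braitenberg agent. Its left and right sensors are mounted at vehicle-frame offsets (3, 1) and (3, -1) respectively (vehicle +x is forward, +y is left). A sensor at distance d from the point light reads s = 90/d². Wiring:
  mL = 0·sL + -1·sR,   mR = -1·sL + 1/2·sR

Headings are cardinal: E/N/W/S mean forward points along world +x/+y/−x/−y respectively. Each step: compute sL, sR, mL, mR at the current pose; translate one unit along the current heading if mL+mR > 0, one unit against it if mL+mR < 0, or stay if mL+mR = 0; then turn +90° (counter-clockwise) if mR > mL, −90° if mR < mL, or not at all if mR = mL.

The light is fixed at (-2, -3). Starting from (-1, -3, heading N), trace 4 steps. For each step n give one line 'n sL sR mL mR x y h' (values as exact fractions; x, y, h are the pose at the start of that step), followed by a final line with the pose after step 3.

n=0: pose=(-1,-3,N); sL=10, sR=90/13; mL=-90/13, mR=-85/13; mL+mR=-175/13 → advance -1; mR−mL=5/13 → turn +1·90°
n=1: pose=(-1,-4,W); sL=45/4, sR=45/2; mL=-45/2, mR=0; mL+mR=-45/2 → advance -1; mR−mL=45/2 → turn +1·90°
n=2: pose=(0,-4,S); sL=18/5, sR=90/17; mL=-90/17, mR=-81/85; mL+mR=-531/85 → advance -1; mR−mL=369/85 → turn +1·90°
n=3: pose=(0,-3,E); sL=45/13, sR=45/13; mL=-45/13, mR=-45/26; mL+mR=-135/26 → advance -1; mR−mL=45/26 → turn +1·90°

0 10 90/13 -90/13 -85/13 -1 -3 N
1 45/4 45/2 -45/2 0 -1 -4 W
2 18/5 90/17 -90/17 -81/85 0 -4 S
3 45/13 45/13 -45/13 -45/26 0 -3 E
final -1 -3 N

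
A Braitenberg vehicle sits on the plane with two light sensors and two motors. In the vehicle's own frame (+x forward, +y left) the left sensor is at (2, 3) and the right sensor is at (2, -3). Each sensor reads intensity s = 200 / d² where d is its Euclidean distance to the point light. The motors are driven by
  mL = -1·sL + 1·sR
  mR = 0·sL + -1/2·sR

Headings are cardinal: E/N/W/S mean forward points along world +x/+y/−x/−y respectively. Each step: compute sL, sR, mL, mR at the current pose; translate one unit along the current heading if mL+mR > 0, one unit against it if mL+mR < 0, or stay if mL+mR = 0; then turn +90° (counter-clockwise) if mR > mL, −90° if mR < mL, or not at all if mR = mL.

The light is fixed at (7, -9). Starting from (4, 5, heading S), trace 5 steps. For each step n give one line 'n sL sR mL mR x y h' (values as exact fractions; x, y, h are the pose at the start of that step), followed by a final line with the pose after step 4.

0 25/18 10/9 -5/18 -5/9 4 5 S
1 200/169 200/349 -36000/58981 -100/349 4 6 W
2 20/17 100/97 -240/1649 -50/97 5 6 S
3 40/37 200/377 -7680/13949 -100/377 5 7 W
4 1 50/53 -3/53 -25/53 6 7 S
final 6 8 W

n=0: pose=(4,5,S); sL=25/18, sR=10/9; mL=-5/18, mR=-5/9; mL+mR=-5/6 → advance -1; mR−mL=-5/18 → turn -1·90°
n=1: pose=(4,6,W); sL=200/169, sR=200/349; mL=-36000/58981, mR=-100/349; mL+mR=-52900/58981 → advance -1; mR−mL=19100/58981 → turn +1·90°
n=2: pose=(5,6,S); sL=20/17, sR=100/97; mL=-240/1649, mR=-50/97; mL+mR=-1090/1649 → advance -1; mR−mL=-610/1649 → turn -1·90°
n=3: pose=(5,7,W); sL=40/37, sR=200/377; mL=-7680/13949, mR=-100/377; mL+mR=-11380/13949 → advance -1; mR−mL=3980/13949 → turn +1·90°
n=4: pose=(6,7,S); sL=1, sR=50/53; mL=-3/53, mR=-25/53; mL+mR=-28/53 → advance -1; mR−mL=-22/53 → turn -1·90°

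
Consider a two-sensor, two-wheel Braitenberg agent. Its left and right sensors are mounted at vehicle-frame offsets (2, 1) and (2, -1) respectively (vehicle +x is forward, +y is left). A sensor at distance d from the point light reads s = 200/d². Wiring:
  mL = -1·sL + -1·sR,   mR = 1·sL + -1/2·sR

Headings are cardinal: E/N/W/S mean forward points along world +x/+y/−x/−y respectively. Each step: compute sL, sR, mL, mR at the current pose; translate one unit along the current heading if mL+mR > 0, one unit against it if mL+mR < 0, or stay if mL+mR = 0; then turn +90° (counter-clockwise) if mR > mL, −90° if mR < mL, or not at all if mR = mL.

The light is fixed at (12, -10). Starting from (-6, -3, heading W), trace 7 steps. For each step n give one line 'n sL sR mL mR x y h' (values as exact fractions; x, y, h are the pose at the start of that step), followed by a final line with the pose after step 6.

0 50/109 25/58 -5625/6322 3075/12644 -6 -3 W
1 200/281 200/349 -126000/98069 41700/98069 -5 -3 S
2 100/153 100/137 -29000/20961 6050/20961 -5 -2 E
3 200/461 200/389 -170000/179329 31700/179329 -6 -2 N
4 50/109 25/58 -5625/6322 3075/12644 -6 -3 W
5 200/281 200/349 -126000/98069 41700/98069 -5 -3 S
6 100/153 100/137 -29000/20961 6050/20961 -5 -2 E
final -6 -2 N

n=0: pose=(-6,-3,W); sL=50/109, sR=25/58; mL=-5625/6322, mR=3075/12644; mL+mR=-75/116 → advance -1; mR−mL=14325/12644 → turn +1·90°
n=1: pose=(-5,-3,S); sL=200/281, sR=200/349; mL=-126000/98069, mR=41700/98069; mL+mR=-300/349 → advance -1; mR−mL=167700/98069 → turn +1·90°
n=2: pose=(-5,-2,E); sL=100/153, sR=100/137; mL=-29000/20961, mR=6050/20961; mL+mR=-150/137 → advance -1; mR−mL=35050/20961 → turn +1·90°
n=3: pose=(-6,-2,N); sL=200/461, sR=200/389; mL=-170000/179329, mR=31700/179329; mL+mR=-300/389 → advance -1; mR−mL=201700/179329 → turn +1·90°
n=4: pose=(-6,-3,W); sL=50/109, sR=25/58; mL=-5625/6322, mR=3075/12644; mL+mR=-75/116 → advance -1; mR−mL=14325/12644 → turn +1·90°
n=5: pose=(-5,-3,S); sL=200/281, sR=200/349; mL=-126000/98069, mR=41700/98069; mL+mR=-300/349 → advance -1; mR−mL=167700/98069 → turn +1·90°
n=6: pose=(-5,-2,E); sL=100/153, sR=100/137; mL=-29000/20961, mR=6050/20961; mL+mR=-150/137 → advance -1; mR−mL=35050/20961 → turn +1·90°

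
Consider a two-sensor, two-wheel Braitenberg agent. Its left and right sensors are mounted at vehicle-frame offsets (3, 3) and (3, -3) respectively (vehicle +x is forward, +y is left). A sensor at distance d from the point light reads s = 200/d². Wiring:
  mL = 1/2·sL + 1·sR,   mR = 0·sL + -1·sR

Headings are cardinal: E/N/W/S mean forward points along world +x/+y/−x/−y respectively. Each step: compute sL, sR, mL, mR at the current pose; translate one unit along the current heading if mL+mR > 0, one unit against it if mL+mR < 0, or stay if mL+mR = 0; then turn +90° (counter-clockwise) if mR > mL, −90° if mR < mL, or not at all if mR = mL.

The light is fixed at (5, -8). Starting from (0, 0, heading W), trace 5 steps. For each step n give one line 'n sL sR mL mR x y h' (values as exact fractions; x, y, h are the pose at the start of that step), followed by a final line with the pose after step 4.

n=0: pose=(0,0,W); sL=200/89, sR=40/37; mL=7260/3293, mR=-40/37; mL+mR=100/89 → advance +1; mR−mL=-10820/3293 → turn -1·90°
n=1: pose=(-1,0,N); sL=100/101, sR=20/13; mL=2670/1313, mR=-20/13; mL+mR=50/101 → advance +1; mR−mL=-4690/1313 → turn -1·90°
n=2: pose=(-1,1,E); sL=200/153, sR=40/9; mL=260/51, mR=-40/9; mL+mR=100/153 → advance +1; mR−mL=-1460/153 → turn -1·90°
n=3: pose=(0,1,S); sL=5, sR=2; mL=9/2, mR=-2; mL+mR=5/2 → advance +1; mR−mL=-13/2 → turn -1·90°
n=4: pose=(0,0,W); sL=200/89, sR=40/37; mL=7260/3293, mR=-40/37; mL+mR=100/89 → advance +1; mR−mL=-10820/3293 → turn -1·90°

0 200/89 40/37 7260/3293 -40/37 0 0 W
1 100/101 20/13 2670/1313 -20/13 -1 0 N
2 200/153 40/9 260/51 -40/9 -1 1 E
3 5 2 9/2 -2 0 1 S
4 200/89 40/37 7260/3293 -40/37 0 0 W
final -1 0 N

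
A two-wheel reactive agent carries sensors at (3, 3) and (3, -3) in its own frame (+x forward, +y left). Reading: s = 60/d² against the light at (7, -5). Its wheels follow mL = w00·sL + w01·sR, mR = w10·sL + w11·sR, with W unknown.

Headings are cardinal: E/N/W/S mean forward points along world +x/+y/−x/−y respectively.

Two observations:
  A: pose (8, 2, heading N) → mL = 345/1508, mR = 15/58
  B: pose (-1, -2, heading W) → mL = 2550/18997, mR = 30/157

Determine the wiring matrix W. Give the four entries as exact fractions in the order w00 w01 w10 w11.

-1/2 1 0 1/2

obs A: pose=(8,2,N) → sL=15/26, sR=15/29, mL=345/1508, mR=15/58
obs B: pose=(-1,-2,W) → sL=60/121, sR=60/157, mL=2550/18997, mR=30/157
sensor matrix S = [[15/26, 15/29], [60/121, 60/157]]; det S = -257850/7161869
solve [mL_A; mL_B] = S·[w00; w01] and [mR_A; mR_B] = S·[w10; w11]:
  w00 = -1/2, w01 = 1, w10 = 0, w11 = 1/2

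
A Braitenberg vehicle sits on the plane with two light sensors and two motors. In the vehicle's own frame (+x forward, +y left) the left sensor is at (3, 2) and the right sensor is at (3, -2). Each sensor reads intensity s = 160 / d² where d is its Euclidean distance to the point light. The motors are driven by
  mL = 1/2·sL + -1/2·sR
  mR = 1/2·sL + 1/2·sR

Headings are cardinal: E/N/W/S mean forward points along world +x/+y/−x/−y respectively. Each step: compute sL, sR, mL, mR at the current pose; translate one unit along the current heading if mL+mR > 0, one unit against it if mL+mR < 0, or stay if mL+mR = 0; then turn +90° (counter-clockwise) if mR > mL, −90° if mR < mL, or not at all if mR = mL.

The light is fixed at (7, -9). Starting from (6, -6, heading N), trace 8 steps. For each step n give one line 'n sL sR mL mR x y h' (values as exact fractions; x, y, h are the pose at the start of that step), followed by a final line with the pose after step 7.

n=0: pose=(6,-6,N); sL=32/9, sR=160/37; mL=-128/333, mR=1312/333; mL+mR=32/9 → advance +1; mR−mL=160/37 → turn +1·90°
n=1: pose=(6,-5,W); sL=8, sR=40/13; mL=32/13, mR=72/13; mL+mR=8 → advance +1; mR−mL=40/13 → turn +1·90°
n=2: pose=(5,-5,S); sL=160, sR=160/17; mL=1280/17, mR=1440/17; mL+mR=160 → advance +1; mR−mL=160/17 → turn +1·90°
n=3: pose=(5,-6,E); sL=80/13, sR=80; mL=-480/13, mR=560/13; mL+mR=80/13 → advance +1; mR−mL=80 → turn +1·90°
n=4: pose=(6,-6,N); sL=32/9, sR=160/37; mL=-128/333, mR=1312/333; mL+mR=32/9 → advance +1; mR−mL=160/37 → turn +1·90°
n=5: pose=(6,-5,W); sL=8, sR=40/13; mL=32/13, mR=72/13; mL+mR=8 → advance +1; mR−mL=40/13 → turn +1·90°
n=6: pose=(5,-5,S); sL=160, sR=160/17; mL=1280/17, mR=1440/17; mL+mR=160 → advance +1; mR−mL=160/17 → turn +1·90°
n=7: pose=(5,-6,E); sL=80/13, sR=80; mL=-480/13, mR=560/13; mL+mR=80/13 → advance +1; mR−mL=80 → turn +1·90°

0 32/9 160/37 -128/333 1312/333 6 -6 N
1 8 40/13 32/13 72/13 6 -5 W
2 160 160/17 1280/17 1440/17 5 -5 S
3 80/13 80 -480/13 560/13 5 -6 E
4 32/9 160/37 -128/333 1312/333 6 -6 N
5 8 40/13 32/13 72/13 6 -5 W
6 160 160/17 1280/17 1440/17 5 -5 S
7 80/13 80 -480/13 560/13 5 -6 E
final 6 -6 N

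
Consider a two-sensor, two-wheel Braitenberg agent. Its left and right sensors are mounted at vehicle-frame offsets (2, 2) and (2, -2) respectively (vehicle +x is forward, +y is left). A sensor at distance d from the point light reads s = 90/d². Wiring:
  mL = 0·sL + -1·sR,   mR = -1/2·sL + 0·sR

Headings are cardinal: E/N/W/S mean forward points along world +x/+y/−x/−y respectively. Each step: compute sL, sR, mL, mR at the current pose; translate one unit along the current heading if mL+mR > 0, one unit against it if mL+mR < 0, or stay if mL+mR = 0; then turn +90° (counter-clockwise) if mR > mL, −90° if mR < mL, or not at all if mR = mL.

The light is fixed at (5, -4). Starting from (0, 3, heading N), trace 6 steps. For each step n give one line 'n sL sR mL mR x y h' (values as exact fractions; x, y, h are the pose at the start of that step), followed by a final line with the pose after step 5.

0 9/13 1 -1 -9/26 0 3 N
1 18/13 90/113 -90/113 -9/13 0 2 W
2 9/2 45/26 -45/26 -9/4 1 2 S
3 90/61 10/13 -10/13 -45/61 1 3 W
4 45/13 9/5 -9/5 -45/26 2 3 S
5 90/101 90/37 -90/37 -45/101 2 4 E
final 1 4 N

n=0: pose=(0,3,N); sL=9/13, sR=1; mL=-1, mR=-9/26; mL+mR=-35/26 → advance -1; mR−mL=17/26 → turn +1·90°
n=1: pose=(0,2,W); sL=18/13, sR=90/113; mL=-90/113, mR=-9/13; mL+mR=-2187/1469 → advance -1; mR−mL=153/1469 → turn +1·90°
n=2: pose=(1,2,S); sL=9/2, sR=45/26; mL=-45/26, mR=-9/4; mL+mR=-207/52 → advance -1; mR−mL=-27/52 → turn -1·90°
n=3: pose=(1,3,W); sL=90/61, sR=10/13; mL=-10/13, mR=-45/61; mL+mR=-1195/793 → advance -1; mR−mL=25/793 → turn +1·90°
n=4: pose=(2,3,S); sL=45/13, sR=9/5; mL=-9/5, mR=-45/26; mL+mR=-459/130 → advance -1; mR−mL=9/130 → turn +1·90°
n=5: pose=(2,4,E); sL=90/101, sR=90/37; mL=-90/37, mR=-45/101; mL+mR=-10755/3737 → advance -1; mR−mL=7425/3737 → turn +1·90°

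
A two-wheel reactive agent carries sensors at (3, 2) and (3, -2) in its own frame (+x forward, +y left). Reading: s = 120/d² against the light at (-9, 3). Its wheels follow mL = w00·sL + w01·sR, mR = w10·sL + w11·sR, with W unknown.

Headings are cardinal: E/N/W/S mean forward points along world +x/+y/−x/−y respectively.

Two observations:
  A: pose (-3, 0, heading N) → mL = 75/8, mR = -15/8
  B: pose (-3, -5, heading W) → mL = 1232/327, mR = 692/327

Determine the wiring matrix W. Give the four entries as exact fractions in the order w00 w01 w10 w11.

1 1 -1/2 1

obs A: pose=(-3,0,N) → sL=15/2, sR=15/8, mL=75/8, mR=-15/8
obs B: pose=(-3,-5,W) → sL=120/109, sR=8/3, mL=1232/327, mR=692/327
sensor matrix S = [[15/2, 15/8], [120/109, 8/3]]; det S = 1955/109
solve [mL_A; mL_B] = S·[w00; w01] and [mR_A; mR_B] = S·[w10; w11]:
  w00 = 1, w01 = 1, w10 = -1/2, w11 = 1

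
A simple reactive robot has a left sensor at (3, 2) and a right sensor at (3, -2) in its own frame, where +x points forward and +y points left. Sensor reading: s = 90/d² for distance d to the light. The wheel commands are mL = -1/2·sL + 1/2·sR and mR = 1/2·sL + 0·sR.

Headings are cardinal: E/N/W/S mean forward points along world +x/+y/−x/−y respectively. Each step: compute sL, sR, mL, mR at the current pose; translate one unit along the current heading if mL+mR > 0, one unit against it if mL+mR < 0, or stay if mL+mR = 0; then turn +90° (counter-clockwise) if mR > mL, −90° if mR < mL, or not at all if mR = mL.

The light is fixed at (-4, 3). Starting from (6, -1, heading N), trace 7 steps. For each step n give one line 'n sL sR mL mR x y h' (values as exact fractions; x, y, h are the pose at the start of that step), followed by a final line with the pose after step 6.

n=0: pose=(6,-1,N); sL=18/13, sR=18/29; mL=-144/377, mR=9/13; mL+mR=9/29 → advance +1; mR−mL=405/377 → turn +1·90°
n=1: pose=(6,0,W); sL=45/37, sR=9/5; mL=54/185, mR=45/74; mL+mR=9/10 → advance +1; mR−mL=117/370 → turn +1·90°
n=2: pose=(5,0,S); sL=90/157, sR=18/17; mL=648/2669, mR=45/157; mL+mR=9/17 → advance +1; mR−mL=117/2669 → turn +1·90°
n=3: pose=(5,-1,E); sL=45/74, sR=1/2; mL=-2/37, mR=45/148; mL+mR=1/4 → advance +1; mR−mL=53/148 → turn +1·90°
n=4: pose=(6,-1,N); sL=18/13, sR=18/29; mL=-144/377, mR=9/13; mL+mR=9/29 → advance +1; mR−mL=405/377 → turn +1·90°
n=5: pose=(6,0,W); sL=45/37, sR=9/5; mL=54/185, mR=45/74; mL+mR=9/10 → advance +1; mR−mL=117/370 → turn +1·90°
n=6: pose=(5,0,S); sL=90/157, sR=18/17; mL=648/2669, mR=45/157; mL+mR=9/17 → advance +1; mR−mL=117/2669 → turn +1·90°

0 18/13 18/29 -144/377 9/13 6 -1 N
1 45/37 9/5 54/185 45/74 6 0 W
2 90/157 18/17 648/2669 45/157 5 0 S
3 45/74 1/2 -2/37 45/148 5 -1 E
4 18/13 18/29 -144/377 9/13 6 -1 N
5 45/37 9/5 54/185 45/74 6 0 W
6 90/157 18/17 648/2669 45/157 5 0 S
final 5 -1 E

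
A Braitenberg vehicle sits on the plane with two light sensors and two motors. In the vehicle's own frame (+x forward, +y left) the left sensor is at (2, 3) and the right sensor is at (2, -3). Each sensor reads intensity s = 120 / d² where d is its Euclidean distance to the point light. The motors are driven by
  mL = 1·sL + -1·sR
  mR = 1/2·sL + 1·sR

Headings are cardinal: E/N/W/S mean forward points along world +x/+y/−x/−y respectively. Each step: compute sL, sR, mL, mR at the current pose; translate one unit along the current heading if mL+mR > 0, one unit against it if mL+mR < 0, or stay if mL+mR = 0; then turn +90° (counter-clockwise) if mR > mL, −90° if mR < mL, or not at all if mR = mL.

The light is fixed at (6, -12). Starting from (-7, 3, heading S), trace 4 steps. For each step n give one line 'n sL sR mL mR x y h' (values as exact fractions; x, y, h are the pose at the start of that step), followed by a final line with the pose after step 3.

n=0: pose=(-7,3,S); sL=120/269, sR=24/85; mL=3744/22865, mR=11556/22865; mL+mR=180/269 → advance +1; mR−mL=7812/22865 → turn +1·90°
n=1: pose=(-7,2,E); sL=12/41, sR=60/121; mL=-1008/4961, mR=3186/4961; mL+mR=18/41 → advance +1; mR−mL=4194/4961 → turn +1·90°
n=2: pose=(-6,2,N); sL=120/481, sR=120/337; mL=-17280/162097, mR=77940/162097; mL+mR=180/481 → advance +1; mR−mL=95220/162097 → turn +1·90°
n=3: pose=(-6,3,W); sL=6/17, sR=3/13; mL=27/221, mR=90/221; mL+mR=9/17 → advance +1; mR−mL=63/221 → turn +1·90°

0 120/269 24/85 3744/22865 11556/22865 -7 3 S
1 12/41 60/121 -1008/4961 3186/4961 -7 2 E
2 120/481 120/337 -17280/162097 77940/162097 -6 2 N
3 6/17 3/13 27/221 90/221 -6 3 W
final -7 3 S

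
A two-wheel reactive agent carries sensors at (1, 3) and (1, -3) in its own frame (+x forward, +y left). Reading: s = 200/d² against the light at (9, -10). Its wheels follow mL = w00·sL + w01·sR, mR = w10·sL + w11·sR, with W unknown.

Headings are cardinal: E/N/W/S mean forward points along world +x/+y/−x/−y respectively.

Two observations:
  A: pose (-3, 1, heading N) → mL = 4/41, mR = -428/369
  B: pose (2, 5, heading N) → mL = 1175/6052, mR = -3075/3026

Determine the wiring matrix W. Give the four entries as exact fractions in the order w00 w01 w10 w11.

1 -1/2 -1/2 -1

obs A: pose=(-3,1,N) → sL=200/369, sR=8/9, mL=4/41, mR=-428/369
obs B: pose=(2,5,N) → sL=50/89, sR=25/34, mL=1175/6052, mR=-3075/3026
sensor matrix S = [[200/369, 8/9], [50/89, 25/34]]; det S = -56300/558297
solve [mL_A; mL_B] = S·[w00; w01] and [mR_A; mR_B] = S·[w10; w11]:
  w00 = 1, w01 = -1/2, w10 = -1/2, w11 = -1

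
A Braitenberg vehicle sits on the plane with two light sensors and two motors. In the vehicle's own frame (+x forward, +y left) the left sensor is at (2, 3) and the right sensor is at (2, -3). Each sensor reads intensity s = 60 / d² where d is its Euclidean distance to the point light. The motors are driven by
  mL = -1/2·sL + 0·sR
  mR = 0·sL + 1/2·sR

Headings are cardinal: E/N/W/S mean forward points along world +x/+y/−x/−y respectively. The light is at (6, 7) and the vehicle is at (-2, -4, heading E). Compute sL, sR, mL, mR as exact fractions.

3/5 15/58 -3/10 15/116

left sensor world pos  = (0, -1); dL² = 100
right sensor world pos = (0, -7); dR² = 232
sL = 60/100 = 3/5
sR = 60/232 = 15/58
mL = -1/2·sL + 0·sR = -3/10
mR = 0·sL + 1/2·sR = 15/116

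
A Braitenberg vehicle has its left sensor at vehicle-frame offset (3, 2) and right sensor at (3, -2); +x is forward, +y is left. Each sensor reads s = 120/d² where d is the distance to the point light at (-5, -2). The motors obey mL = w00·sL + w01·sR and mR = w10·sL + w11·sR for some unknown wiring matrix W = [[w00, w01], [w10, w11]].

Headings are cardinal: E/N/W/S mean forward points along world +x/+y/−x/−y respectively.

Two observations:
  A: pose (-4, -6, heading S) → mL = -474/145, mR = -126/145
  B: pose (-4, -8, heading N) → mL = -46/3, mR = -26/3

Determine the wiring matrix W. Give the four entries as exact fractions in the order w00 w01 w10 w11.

-1 -1/2 -1 1/2

obs A: pose=(-4,-6,S) → sL=60/29, sR=12/5, mL=-474/145, mR=-126/145
obs B: pose=(-4,-8,N) → sL=12, sR=20/3, mL=-46/3, mR=-26/3
sensor matrix S = [[60/29, 12/5], [12, 20/3]]; det S = -2176/145
solve [mL_A; mL_B] = S·[w00; w01] and [mR_A; mR_B] = S·[w10; w11]:
  w00 = -1, w01 = -1/2, w10 = -1, w11 = 1/2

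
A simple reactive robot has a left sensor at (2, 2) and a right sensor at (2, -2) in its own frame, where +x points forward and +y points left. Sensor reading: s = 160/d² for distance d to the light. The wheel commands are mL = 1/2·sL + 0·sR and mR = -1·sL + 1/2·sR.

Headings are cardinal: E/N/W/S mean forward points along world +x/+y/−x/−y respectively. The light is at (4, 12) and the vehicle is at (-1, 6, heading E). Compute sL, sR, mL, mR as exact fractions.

32/5 160/73 16/5 -1936/365

left sensor world pos  = (1, 8); dL² = 25
right sensor world pos = (1, 4); dR² = 73
sL = 160/25 = 32/5
sR = 160/73 = 160/73
mL = 1/2·sL + 0·sR = 16/5
mR = -1·sL + 1/2·sR = -1936/365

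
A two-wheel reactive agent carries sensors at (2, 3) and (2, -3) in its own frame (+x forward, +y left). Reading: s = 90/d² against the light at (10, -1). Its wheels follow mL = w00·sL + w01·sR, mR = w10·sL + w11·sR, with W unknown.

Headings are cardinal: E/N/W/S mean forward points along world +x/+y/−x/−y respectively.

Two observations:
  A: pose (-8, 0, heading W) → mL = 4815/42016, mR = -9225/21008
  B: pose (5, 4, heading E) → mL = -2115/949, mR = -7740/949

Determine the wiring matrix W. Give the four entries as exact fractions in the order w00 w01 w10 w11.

obs A: pose=(-8,0,W) → sL=45/202, sR=45/208, mL=4815/42016, mR=-9225/21008
obs B: pose=(5,4,E) → sL=90/73, sR=90/13, mL=-2115/949, mR=-7740/949
sensor matrix S = [[45/202, 45/208], [90/73, 90/13]]; det S = 978075/766792
solve [mL_A; mL_B] = S·[w00; w01] and [mR_A; mR_B] = S·[w10; w11]:
  w00 = 1, w01 = -1/2, w10 = -1, w11 = -1

1 -1/2 -1 -1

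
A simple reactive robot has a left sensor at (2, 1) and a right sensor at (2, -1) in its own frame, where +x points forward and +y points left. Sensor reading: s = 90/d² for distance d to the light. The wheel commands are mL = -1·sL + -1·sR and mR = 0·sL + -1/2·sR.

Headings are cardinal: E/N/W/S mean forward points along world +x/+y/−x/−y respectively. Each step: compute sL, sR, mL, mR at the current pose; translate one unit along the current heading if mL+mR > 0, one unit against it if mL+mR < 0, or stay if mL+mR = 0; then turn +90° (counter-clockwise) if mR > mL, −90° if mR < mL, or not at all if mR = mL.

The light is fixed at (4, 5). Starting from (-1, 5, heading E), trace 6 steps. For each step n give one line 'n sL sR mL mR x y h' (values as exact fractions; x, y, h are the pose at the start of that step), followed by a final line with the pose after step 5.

n=0: pose=(-1,5,E); sL=9, sR=9; mL=-18, mR=-9/2; mL+mR=-45/2 → advance -1; mR−mL=27/2 → turn +1·90°
n=1: pose=(-2,5,N); sL=90/53, sR=90/29; mL=-7380/1537, mR=-45/29; mL+mR=-9765/1537 → advance -1; mR−mL=4995/1537 → turn +1·90°
n=2: pose=(-2,4,W); sL=45/34, sR=45/32; mL=-1485/544, mR=-45/64; mL+mR=-3735/1088 → advance -1; mR−mL=2205/1088 → turn +1·90°
n=3: pose=(-1,4,S); sL=18/5, sR=2; mL=-28/5, mR=-1; mL+mR=-33/5 → advance -1; mR−mL=23/5 → turn +1·90°
n=4: pose=(-1,5,E); sL=9, sR=9; mL=-18, mR=-9/2; mL+mR=-45/2 → advance -1; mR−mL=27/2 → turn +1·90°
n=5: pose=(-2,5,N); sL=90/53, sR=90/29; mL=-7380/1537, mR=-45/29; mL+mR=-9765/1537 → advance -1; mR−mL=4995/1537 → turn +1·90°

0 9 9 -18 -9/2 -1 5 E
1 90/53 90/29 -7380/1537 -45/29 -2 5 N
2 45/34 45/32 -1485/544 -45/64 -2 4 W
3 18/5 2 -28/5 -1 -1 4 S
4 9 9 -18 -9/2 -1 5 E
5 90/53 90/29 -7380/1537 -45/29 -2 5 N
final -2 4 W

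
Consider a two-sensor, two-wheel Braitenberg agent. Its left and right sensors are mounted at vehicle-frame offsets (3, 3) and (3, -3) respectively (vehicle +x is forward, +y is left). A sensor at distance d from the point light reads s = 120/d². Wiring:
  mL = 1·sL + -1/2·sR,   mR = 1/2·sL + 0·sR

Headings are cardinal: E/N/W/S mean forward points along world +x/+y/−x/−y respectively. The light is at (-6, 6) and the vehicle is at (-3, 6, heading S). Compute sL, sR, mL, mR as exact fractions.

8/3 40/3 -4 4/3

left sensor world pos  = (0, 3); dL² = 45
right sensor world pos = (-6, 3); dR² = 9
sL = 120/45 = 8/3
sR = 120/9 = 40/3
mL = 1·sL + -1/2·sR = -4
mR = 1/2·sL + 0·sR = 4/3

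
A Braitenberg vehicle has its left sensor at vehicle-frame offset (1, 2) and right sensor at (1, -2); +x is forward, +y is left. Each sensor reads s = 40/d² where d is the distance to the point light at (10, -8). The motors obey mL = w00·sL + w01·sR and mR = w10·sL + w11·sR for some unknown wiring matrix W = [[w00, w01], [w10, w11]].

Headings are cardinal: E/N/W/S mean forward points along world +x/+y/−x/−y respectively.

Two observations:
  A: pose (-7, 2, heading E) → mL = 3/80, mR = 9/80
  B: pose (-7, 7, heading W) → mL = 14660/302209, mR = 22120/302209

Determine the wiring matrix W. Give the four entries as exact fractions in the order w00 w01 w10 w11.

1 -1/2 1/2 1/2

obs A: pose=(-7,2,E) → sL=1/10, sR=1/8, mL=3/80, mR=9/80
obs B: pose=(-7,7,W) → sL=40/493, sR=40/613, mL=14660/302209, mR=22120/302209
sensor matrix S = [[1/10, 1/8], [40/493, 40/613]]; det S = -1093/302209
solve [mL_A; mL_B] = S·[w00; w01] and [mR_A; mR_B] = S·[w10; w11]:
  w00 = 1, w01 = -1/2, w10 = 1/2, w11 = 1/2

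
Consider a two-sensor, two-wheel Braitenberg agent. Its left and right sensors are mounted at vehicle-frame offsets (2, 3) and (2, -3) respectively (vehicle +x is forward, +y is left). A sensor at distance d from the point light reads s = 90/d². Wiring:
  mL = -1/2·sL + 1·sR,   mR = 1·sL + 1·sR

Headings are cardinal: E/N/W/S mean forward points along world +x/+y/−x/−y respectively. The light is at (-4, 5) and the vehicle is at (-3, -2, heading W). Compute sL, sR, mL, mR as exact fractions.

left sensor world pos  = (-5, -5); dL² = 101
right sensor world pos = (-5, 1); dR² = 17
sL = 90/101 = 90/101
sR = 90/17 = 90/17
mL = -1/2·sL + 1·sR = 8325/1717
mR = 1·sL + 1·sR = 10620/1717

90/101 90/17 8325/1717 10620/1717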